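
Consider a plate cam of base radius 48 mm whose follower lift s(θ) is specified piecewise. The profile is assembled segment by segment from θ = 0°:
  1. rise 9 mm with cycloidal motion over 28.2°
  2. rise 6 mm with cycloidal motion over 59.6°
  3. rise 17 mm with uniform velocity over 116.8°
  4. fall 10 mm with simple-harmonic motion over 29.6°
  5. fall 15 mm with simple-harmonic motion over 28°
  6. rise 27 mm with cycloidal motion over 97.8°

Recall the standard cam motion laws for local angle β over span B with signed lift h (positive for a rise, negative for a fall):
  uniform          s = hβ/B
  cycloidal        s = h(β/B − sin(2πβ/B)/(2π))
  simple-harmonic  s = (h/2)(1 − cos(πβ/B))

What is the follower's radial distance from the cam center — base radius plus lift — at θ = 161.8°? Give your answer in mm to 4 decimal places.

seg 1 [0°–28.2°] cycloidal, h=9: full span → s += 9 → s = 9.0000
seg 2 [28.2°–87.8°] cycloidal, h=6: full span → s += 6 → s = 15.0000
seg 3 [87.8°–204.6°] uniform, h=17: θ=161.8° here. β=74, B=116.8. 17·74/116.8 = 10.7705 → s = 25.7705
radial distance = base radius + s = 48 + 25.7705 = 73.7705

73.7705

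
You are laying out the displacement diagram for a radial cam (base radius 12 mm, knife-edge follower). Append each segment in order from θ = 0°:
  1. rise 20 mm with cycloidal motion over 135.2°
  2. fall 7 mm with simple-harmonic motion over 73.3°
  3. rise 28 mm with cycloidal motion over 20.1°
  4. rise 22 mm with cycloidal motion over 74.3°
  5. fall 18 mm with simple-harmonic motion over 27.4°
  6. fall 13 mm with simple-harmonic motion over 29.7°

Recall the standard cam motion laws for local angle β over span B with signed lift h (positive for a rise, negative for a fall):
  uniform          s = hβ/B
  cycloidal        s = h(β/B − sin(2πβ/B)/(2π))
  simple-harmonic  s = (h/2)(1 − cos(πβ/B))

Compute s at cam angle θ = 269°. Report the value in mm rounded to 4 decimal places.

seg 1 [0°–135.2°] cycloidal, h=20: full span → s += 20 → s = 20.0000
seg 2 [135.2°–208.5°] simple-harmonic, h=-7: full span → s += -7 → s = 13.0000
seg 3 [208.5°–228.6°] cycloidal, h=28: full span → s += 28 → s = 41.0000
seg 4 [228.6°–302.9°] cycloidal, h=22: θ=269° here. β=40.4, B=74.3. 22·(0.5437 − sin(2π·0.5437)/(2π)) = 12.9126 → s = 53.9126

53.9126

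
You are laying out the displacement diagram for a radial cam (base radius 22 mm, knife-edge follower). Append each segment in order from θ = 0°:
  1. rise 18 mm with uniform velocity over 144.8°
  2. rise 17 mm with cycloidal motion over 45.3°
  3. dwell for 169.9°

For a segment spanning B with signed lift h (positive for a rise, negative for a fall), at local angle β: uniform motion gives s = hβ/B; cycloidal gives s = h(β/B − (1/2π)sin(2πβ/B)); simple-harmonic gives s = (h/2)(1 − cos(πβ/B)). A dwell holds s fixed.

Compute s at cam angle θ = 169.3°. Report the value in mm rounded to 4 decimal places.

seg 1 [0°–144.8°] uniform, h=18: full span → s += 18 → s = 18.0000
seg 2 [144.8°–190.1°] cycloidal, h=17: θ=169.3° here. β=24.5, B=45.3. 17·(0.5408 − sin(2π·0.5408)/(2π)) = 9.8809 → s = 27.8809

27.8809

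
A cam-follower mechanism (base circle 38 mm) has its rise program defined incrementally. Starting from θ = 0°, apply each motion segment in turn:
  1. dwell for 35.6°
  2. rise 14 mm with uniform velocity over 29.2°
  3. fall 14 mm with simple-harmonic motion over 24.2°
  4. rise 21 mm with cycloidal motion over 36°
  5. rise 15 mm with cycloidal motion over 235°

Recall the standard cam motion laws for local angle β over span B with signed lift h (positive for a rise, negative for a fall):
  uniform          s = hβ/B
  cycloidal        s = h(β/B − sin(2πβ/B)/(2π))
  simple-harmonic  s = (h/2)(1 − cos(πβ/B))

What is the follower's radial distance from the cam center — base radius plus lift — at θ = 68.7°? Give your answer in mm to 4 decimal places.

seg 1 [0°–35.6°] dwell: s stays 0.0000
seg 2 [35.6°–64.8°] uniform, h=14: full span → s += 14 → s = 14.0000
seg 3 [64.8°–89°] simple-harmonic, h=-14: θ=68.7° here. β=3.9, B=24.2. -14/2·(1 − cos(π·0.1612)) = -0.8782 → s = 13.1218
radial distance = base radius + s = 38 + 13.1218 = 51.1218

51.1218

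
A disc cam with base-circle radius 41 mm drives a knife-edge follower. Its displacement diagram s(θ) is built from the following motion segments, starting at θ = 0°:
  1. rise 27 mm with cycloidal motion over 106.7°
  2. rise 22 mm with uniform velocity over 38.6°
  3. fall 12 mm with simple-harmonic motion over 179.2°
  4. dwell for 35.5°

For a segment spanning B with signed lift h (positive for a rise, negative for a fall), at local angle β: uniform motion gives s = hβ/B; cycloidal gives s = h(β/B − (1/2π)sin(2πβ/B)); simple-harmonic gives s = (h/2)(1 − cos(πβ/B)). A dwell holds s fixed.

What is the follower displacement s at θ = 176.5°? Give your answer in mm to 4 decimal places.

seg 1 [0°–106.7°] cycloidal, h=27: full span → s += 27 → s = 27.0000
seg 2 [106.7°–145.3°] uniform, h=22: full span → s += 22 → s = 49.0000
seg 3 [145.3°–324.5°] simple-harmonic, h=-12: θ=176.5° here. β=31.2, B=179.2. -12/2·(1 − cos(π·0.1741)) = -0.8754 → s = 48.1246

48.1246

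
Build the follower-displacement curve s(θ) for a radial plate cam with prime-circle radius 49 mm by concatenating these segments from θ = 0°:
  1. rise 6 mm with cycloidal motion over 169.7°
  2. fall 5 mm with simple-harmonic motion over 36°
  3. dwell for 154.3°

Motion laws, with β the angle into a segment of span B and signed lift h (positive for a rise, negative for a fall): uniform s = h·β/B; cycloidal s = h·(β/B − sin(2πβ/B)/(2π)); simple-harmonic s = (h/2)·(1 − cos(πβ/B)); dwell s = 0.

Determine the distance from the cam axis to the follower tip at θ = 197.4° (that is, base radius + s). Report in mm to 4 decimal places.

seg 1 [0°–169.7°] cycloidal, h=6: full span → s += 6 → s = 6.0000
seg 2 [169.7°–205.7°] simple-harmonic, h=-5: θ=197.4° here. β=27.7, B=36. -5/2·(1 − cos(π·0.7694)) = -4.3724 → s = 1.6276
radial distance = base radius + s = 49 + 1.6276 = 50.6276

50.6276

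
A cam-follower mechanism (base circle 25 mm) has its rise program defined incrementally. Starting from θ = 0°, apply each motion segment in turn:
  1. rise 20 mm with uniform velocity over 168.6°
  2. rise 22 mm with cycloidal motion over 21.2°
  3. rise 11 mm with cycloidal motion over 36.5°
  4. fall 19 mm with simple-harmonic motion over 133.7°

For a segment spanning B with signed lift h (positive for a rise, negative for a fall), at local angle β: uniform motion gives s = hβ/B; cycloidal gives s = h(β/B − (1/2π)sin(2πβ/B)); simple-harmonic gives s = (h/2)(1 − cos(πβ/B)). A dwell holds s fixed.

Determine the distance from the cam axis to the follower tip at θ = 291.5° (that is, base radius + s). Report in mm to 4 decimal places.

seg 1 [0°–168.6°] uniform, h=20: full span → s += 20 → s = 20.0000
seg 2 [168.6°–189.8°] cycloidal, h=22: full span → s += 22 → s = 42.0000
seg 3 [189.8°–226.3°] cycloidal, h=11: full span → s += 11 → s = 53.0000
seg 4 [226.3°–360°] simple-harmonic, h=-19: θ=291.5° here. β=65.2, B=133.7. -19/2·(1 − cos(π·0.4877)) = -9.1318 → s = 43.8682
radial distance = base radius + s = 25 + 43.8682 = 68.8682

68.8682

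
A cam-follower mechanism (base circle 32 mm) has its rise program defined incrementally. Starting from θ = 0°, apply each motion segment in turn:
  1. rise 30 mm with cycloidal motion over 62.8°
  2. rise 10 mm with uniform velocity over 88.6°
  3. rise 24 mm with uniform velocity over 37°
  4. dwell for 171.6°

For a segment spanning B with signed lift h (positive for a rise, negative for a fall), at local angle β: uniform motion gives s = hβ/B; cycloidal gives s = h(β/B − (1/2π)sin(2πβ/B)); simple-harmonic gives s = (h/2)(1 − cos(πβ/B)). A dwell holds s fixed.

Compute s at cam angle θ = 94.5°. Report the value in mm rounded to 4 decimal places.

seg 1 [0°–62.8°] cycloidal, h=30: full span → s += 30 → s = 30.0000
seg 2 [62.8°–151.4°] uniform, h=10: θ=94.5° here. β=31.7, B=88.6. 10·31.7/88.6 = 3.5779 → s = 33.5779

33.5779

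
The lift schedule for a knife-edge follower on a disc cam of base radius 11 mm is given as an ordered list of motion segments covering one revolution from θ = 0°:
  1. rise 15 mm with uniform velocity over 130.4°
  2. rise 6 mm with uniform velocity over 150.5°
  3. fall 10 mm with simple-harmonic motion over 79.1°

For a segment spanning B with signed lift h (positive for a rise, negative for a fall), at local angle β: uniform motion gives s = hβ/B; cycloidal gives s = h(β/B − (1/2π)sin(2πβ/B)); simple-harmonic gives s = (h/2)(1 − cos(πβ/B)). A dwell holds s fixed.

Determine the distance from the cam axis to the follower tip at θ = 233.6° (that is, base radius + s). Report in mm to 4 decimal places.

seg 1 [0°–130.4°] uniform, h=15: full span → s += 15 → s = 15.0000
seg 2 [130.4°–280.9°] uniform, h=6: θ=233.6° here. β=103.2, B=150.5. 6·103.2/150.5 = 4.1143 → s = 19.1143
radial distance = base radius + s = 11 + 19.1143 = 30.1143

30.1143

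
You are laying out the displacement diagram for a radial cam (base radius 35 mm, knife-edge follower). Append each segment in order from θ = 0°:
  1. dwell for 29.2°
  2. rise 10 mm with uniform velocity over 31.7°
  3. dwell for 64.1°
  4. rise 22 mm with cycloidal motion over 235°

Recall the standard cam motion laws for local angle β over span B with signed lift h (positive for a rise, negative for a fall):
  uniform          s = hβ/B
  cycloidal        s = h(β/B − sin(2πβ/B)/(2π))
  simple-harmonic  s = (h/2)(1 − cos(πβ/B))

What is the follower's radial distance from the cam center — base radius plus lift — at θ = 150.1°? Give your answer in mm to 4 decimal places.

seg 1 [0°–29.2°] dwell: s stays 0.0000
seg 2 [29.2°–60.9°] uniform, h=10: full span → s += 10 → s = 10.0000
seg 3 [60.9°–125°] dwell: s stays 10.0000
seg 4 [125°–360°] cycloidal, h=22: θ=150.1° here. β=25.1, B=235. 22·(0.1068 − sin(2π·0.1068)/(2π)) = 0.1725 → s = 10.1725
radial distance = base radius + s = 35 + 10.1725 = 45.1725

45.1725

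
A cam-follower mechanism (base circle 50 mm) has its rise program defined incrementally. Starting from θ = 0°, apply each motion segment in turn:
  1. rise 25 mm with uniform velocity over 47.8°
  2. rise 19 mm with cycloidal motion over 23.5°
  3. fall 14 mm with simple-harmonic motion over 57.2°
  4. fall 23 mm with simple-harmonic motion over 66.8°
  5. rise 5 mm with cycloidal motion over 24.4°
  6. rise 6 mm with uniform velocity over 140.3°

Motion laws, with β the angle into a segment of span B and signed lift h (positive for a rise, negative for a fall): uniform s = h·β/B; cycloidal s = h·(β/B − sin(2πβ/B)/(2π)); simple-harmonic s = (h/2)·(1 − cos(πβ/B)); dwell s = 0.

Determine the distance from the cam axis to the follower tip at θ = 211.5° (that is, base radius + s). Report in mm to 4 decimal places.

seg 1 [0°–47.8°] uniform, h=25: full span → s += 25 → s = 25.0000
seg 2 [47.8°–71.3°] cycloidal, h=19: full span → s += 19 → s = 44.0000
seg 3 [71.3°–128.5°] simple-harmonic, h=-14: full span → s += -14 → s = 30.0000
seg 4 [128.5°–195.3°] simple-harmonic, h=-23: full span → s += -23 → s = 7.0000
seg 5 [195.3°–219.7°] cycloidal, h=5: θ=211.5° here. β=16.2, B=24.4. 5·(0.6639 − sin(2π·0.6639)/(2π)) = 4.0019 → s = 11.0019
radial distance = base radius + s = 50 + 11.0019 = 61.0019

61.0019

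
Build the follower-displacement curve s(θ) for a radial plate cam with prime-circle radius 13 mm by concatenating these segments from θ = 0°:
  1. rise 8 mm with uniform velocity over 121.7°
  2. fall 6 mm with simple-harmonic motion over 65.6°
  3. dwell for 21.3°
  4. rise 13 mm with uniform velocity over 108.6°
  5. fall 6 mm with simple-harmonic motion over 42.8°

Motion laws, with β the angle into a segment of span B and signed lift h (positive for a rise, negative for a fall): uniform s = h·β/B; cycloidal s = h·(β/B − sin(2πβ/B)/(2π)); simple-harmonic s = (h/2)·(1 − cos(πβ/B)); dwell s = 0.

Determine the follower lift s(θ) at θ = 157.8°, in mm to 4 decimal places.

seg 1 [0°–121.7°] uniform, h=8: full span → s += 8 → s = 8.0000
seg 2 [121.7°–187.3°] simple-harmonic, h=-6: θ=157.8° here. β=36.1, B=65.6. -6/2·(1 − cos(π·0.5503)) = -3.4721 → s = 4.5279

4.5279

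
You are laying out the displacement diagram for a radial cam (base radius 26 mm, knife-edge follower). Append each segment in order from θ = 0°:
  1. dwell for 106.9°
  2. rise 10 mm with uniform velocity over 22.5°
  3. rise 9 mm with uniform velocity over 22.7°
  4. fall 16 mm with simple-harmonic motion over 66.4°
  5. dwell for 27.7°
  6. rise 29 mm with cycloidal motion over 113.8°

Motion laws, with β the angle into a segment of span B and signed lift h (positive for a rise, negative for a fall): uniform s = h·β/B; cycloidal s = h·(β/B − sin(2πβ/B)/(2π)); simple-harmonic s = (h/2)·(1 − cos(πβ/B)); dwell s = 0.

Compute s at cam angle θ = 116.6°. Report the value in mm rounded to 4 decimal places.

seg 1 [0°–106.9°] dwell: s stays 0.0000
seg 2 [106.9°–129.4°] uniform, h=10: θ=116.6° here. β=9.7, B=22.5. 10·9.7/22.5 = 4.3111 → s = 4.3111

4.3111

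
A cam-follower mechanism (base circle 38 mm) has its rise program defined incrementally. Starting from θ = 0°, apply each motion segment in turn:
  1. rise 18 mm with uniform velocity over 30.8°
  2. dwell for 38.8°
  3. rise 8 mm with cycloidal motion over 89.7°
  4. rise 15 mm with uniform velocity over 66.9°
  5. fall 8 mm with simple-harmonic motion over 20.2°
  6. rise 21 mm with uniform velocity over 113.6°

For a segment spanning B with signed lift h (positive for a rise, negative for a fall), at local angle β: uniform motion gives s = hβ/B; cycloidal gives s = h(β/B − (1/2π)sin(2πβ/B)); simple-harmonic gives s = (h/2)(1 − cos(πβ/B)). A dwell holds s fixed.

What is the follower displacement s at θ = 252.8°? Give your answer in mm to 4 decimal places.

seg 1 [0°–30.8°] uniform, h=18: full span → s += 18 → s = 18.0000
seg 2 [30.8°–69.6°] dwell: s stays 18.0000
seg 3 [69.6°–159.3°] cycloidal, h=8: full span → s += 8 → s = 26.0000
seg 4 [159.3°–226.2°] uniform, h=15: full span → s += 15 → s = 41.0000
seg 5 [226.2°–246.4°] simple-harmonic, h=-8: full span → s += -8 → s = 33.0000
seg 6 [246.4°–360°] uniform, h=21: θ=252.8° here. β=6.4, B=113.6. 21·6.4/113.6 = 1.1831 → s = 34.1831

34.1831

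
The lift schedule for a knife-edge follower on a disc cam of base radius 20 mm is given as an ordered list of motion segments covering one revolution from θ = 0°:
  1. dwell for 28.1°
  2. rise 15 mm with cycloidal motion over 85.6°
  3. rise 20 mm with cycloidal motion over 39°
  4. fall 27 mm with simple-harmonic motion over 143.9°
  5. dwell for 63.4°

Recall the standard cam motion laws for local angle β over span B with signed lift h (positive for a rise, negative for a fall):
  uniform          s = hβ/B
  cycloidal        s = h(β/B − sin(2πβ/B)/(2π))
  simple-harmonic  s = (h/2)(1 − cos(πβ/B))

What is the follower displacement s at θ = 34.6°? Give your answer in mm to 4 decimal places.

seg 1 [0°–28.1°] dwell: s stays 0.0000
seg 2 [28.1°–113.7°] cycloidal, h=15: θ=34.6° here. β=6.5, B=85.6. 15·(0.0759 − sin(2π·0.0759)/(2π)) = 0.0427 → s = 0.0427

0.0427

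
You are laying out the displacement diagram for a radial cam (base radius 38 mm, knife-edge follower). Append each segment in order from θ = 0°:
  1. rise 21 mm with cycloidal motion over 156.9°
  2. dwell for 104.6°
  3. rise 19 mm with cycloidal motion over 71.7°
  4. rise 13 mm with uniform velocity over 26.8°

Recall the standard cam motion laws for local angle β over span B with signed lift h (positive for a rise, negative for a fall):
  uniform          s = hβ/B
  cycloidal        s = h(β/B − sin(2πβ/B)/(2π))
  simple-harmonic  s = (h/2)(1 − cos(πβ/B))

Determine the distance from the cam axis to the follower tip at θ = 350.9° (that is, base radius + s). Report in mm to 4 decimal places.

seg 1 [0°–156.9°] cycloidal, h=21: full span → s += 21 → s = 21.0000
seg 2 [156.9°–261.5°] dwell: s stays 21.0000
seg 3 [261.5°–333.2°] cycloidal, h=19: full span → s += 19 → s = 40.0000
seg 4 [333.2°–360°] uniform, h=13: θ=350.9° here. β=17.7, B=26.8. 13·17.7/26.8 = 8.5858 → s = 48.5858
radial distance = base radius + s = 38 + 48.5858 = 86.5858

86.5858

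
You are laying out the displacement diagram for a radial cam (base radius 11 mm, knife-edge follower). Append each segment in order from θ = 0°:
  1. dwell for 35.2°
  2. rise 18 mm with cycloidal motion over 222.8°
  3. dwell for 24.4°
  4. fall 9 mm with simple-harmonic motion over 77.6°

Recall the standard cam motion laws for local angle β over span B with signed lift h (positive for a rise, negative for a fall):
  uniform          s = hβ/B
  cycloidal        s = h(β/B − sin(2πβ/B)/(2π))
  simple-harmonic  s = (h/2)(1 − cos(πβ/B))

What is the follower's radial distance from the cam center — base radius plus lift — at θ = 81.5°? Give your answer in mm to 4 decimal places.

seg 1 [0°–35.2°] dwell: s stays 0.0000
seg 2 [35.2°–258°] cycloidal, h=18: θ=81.5° here. β=46.3, B=222.8. 18·(0.2078 − sin(2π·0.2078)/(2π)) = 0.9759 → s = 0.9759
radial distance = base radius + s = 11 + 0.9759 = 11.9759

11.9759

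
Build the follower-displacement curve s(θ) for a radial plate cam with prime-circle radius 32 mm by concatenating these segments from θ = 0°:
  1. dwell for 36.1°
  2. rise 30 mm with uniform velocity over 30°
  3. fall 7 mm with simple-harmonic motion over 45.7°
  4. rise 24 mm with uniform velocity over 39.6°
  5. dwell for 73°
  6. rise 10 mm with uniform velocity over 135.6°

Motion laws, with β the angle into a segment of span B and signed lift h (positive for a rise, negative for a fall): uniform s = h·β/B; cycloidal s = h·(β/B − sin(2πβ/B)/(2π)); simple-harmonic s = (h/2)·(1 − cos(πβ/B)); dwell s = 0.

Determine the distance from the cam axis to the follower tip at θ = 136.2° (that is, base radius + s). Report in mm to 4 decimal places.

seg 1 [0°–36.1°] dwell: s stays 0.0000
seg 2 [36.1°–66.1°] uniform, h=30: full span → s += 30 → s = 30.0000
seg 3 [66.1°–111.8°] simple-harmonic, h=-7: full span → s += -7 → s = 23.0000
seg 4 [111.8°–151.4°] uniform, h=24: θ=136.2° here. β=24.4, B=39.6. 24·24.4/39.6 = 14.7879 → s = 37.7879
radial distance = base radius + s = 32 + 37.7879 = 69.7879

69.7879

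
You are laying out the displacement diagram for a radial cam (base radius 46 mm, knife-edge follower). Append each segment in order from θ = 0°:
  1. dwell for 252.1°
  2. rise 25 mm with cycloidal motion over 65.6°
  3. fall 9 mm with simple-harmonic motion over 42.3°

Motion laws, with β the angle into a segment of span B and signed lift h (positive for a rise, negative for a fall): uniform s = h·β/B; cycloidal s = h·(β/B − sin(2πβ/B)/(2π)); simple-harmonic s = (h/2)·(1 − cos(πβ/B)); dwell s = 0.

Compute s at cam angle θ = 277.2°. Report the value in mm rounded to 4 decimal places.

seg 1 [0°–252.1°] dwell: s stays 0.0000
seg 2 [252.1°–317.7°] cycloidal, h=25: θ=277.2° here. β=25.1, B=65.6. 25·(0.3826 − sin(2π·0.3826)/(2π)) = 6.8900 → s = 6.8900

6.8900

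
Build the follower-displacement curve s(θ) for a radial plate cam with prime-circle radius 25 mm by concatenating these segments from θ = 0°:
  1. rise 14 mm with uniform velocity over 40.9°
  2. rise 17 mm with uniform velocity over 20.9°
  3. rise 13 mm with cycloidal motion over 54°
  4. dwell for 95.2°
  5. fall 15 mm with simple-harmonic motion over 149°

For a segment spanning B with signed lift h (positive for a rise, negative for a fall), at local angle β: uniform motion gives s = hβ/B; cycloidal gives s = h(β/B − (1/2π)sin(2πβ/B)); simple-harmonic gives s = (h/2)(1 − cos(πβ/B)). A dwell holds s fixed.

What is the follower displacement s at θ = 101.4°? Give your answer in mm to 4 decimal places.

seg 1 [0°–40.9°] uniform, h=14: full span → s += 14 → s = 14.0000
seg 2 [40.9°–61.8°] uniform, h=17: full span → s += 17 → s = 31.0000
seg 3 [61.8°–115.8°] cycloidal, h=13: θ=101.4° here. β=39.6, B=54. 13·(0.7333 − sin(2π·0.7333)/(2π)) = 11.5910 → s = 42.5910

42.5910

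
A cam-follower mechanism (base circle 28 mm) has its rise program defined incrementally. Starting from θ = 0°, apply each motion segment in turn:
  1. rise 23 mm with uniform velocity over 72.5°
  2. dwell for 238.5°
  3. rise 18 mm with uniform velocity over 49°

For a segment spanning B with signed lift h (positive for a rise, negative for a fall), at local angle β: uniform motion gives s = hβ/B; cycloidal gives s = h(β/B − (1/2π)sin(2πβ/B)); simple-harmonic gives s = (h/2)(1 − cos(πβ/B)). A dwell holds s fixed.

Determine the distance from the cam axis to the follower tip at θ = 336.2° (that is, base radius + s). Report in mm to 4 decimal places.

seg 1 [0°–72.5°] uniform, h=23: full span → s += 23 → s = 23.0000
seg 2 [72.5°–311°] dwell: s stays 23.0000
seg 3 [311°–360°] uniform, h=18: θ=336.2° here. β=25.2, B=49. 18·25.2/49 = 9.2571 → s = 32.2571
radial distance = base radius + s = 28 + 32.2571 = 60.2571

60.2571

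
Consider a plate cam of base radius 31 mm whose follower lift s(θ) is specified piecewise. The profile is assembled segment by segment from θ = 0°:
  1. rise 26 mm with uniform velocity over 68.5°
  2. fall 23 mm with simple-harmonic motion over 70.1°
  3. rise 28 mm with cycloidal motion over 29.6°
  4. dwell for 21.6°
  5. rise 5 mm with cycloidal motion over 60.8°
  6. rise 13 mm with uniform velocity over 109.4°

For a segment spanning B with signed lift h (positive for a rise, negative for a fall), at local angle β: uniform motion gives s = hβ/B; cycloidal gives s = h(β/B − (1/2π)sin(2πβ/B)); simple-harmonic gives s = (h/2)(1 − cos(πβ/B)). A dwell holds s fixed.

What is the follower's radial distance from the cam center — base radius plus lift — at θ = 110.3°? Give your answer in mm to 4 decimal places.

seg 1 [0°–68.5°] uniform, h=26: full span → s += 26 → s = 26.0000
seg 2 [68.5°–138.6°] simple-harmonic, h=-23: θ=110.3° here. β=41.8, B=70.1. -23/2·(1 − cos(π·0.5963)) = -14.9260 → s = 11.0740
radial distance = base radius + s = 31 + 11.0740 = 42.0740

42.0740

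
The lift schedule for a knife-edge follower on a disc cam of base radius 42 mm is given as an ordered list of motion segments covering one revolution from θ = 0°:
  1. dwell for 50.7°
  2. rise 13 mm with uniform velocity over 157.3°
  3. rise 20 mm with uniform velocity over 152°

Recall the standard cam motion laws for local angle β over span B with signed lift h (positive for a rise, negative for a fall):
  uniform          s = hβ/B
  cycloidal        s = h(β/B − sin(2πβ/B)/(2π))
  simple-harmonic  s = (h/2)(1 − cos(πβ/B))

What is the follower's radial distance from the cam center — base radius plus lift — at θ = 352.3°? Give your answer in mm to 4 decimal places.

seg 1 [0°–50.7°] dwell: s stays 0.0000
seg 2 [50.7°–208°] uniform, h=13: full span → s += 13 → s = 13.0000
seg 3 [208°–360°] uniform, h=20: θ=352.3° here. β=144.3, B=152. 20·144.3/152 = 18.9868 → s = 31.9868
radial distance = base radius + s = 42 + 31.9868 = 73.9868

73.9868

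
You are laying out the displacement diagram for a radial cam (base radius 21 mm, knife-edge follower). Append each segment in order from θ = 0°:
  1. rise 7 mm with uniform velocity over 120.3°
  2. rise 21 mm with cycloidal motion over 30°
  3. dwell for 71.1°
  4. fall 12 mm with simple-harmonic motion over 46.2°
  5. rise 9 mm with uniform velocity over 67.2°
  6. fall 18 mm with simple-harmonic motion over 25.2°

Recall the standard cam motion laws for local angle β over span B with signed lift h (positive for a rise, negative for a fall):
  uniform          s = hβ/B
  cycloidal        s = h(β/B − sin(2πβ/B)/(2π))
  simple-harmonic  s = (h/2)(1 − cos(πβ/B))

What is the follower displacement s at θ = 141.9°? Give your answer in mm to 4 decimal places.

seg 1 [0°–120.3°] uniform, h=7: full span → s += 7 → s = 7.0000
seg 2 [120.3°–150.3°] cycloidal, h=21: θ=141.9° here. β=21.6, B=30. 21·(0.7200 − sin(2π·0.7200)/(2π)) = 18.4031 → s = 25.4031

25.4031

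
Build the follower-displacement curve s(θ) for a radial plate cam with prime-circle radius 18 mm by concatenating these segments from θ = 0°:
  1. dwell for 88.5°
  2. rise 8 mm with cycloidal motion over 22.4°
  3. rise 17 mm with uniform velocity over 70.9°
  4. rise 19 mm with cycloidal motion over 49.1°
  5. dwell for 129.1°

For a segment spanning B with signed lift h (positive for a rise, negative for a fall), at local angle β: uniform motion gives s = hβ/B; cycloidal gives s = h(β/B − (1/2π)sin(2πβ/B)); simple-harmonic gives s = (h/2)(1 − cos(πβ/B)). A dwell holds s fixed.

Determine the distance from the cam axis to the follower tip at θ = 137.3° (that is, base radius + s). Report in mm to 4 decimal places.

seg 1 [0°–88.5°] dwell: s stays 0.0000
seg 2 [88.5°–110.9°] cycloidal, h=8: full span → s += 8 → s = 8.0000
seg 3 [110.9°–181.8°] uniform, h=17: θ=137.3° here. β=26.4, B=70.9. 17·26.4/70.9 = 6.3300 → s = 14.3300
radial distance = base radius + s = 18 + 14.3300 = 32.3300

32.3300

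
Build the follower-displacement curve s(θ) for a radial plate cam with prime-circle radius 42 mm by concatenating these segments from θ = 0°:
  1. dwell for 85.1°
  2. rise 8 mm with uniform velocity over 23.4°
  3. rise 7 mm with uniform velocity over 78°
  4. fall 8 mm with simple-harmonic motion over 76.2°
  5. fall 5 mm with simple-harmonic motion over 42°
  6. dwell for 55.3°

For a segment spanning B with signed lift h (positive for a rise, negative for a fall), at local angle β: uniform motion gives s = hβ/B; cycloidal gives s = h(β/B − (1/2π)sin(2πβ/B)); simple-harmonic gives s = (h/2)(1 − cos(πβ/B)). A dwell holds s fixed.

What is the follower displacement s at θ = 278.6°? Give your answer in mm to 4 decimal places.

seg 1 [0°–85.1°] dwell: s stays 0.0000
seg 2 [85.1°–108.5°] uniform, h=8: full span → s += 8 → s = 8.0000
seg 3 [108.5°–186.5°] uniform, h=7: full span → s += 7 → s = 15.0000
seg 4 [186.5°–262.7°] simple-harmonic, h=-8: full span → s += -8 → s = 7.0000
seg 5 [262.7°–304.7°] simple-harmonic, h=-5: θ=278.6° here. β=15.9, B=42. -5/2·(1 − cos(π·0.3786)) = -1.5693 → s = 5.4307

5.4307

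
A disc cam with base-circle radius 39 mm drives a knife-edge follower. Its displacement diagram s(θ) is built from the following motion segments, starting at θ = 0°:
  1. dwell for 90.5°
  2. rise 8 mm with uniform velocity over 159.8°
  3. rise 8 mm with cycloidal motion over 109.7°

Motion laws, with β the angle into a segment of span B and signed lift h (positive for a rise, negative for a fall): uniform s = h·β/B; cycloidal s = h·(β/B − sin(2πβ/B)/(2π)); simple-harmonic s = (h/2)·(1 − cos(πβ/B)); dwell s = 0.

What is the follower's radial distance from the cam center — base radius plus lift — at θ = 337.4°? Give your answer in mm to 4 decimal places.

seg 1 [0°–90.5°] dwell: s stays 0.0000
seg 2 [90.5°–250.3°] uniform, h=8: full span → s += 8 → s = 8.0000
seg 3 [250.3°–360°] cycloidal, h=8: θ=337.4° here. β=87.1, B=109.7. 8·(0.7940 − sin(2π·0.7940)/(2π)) = 7.5768 → s = 15.5768
radial distance = base radius + s = 39 + 15.5768 = 54.5768

54.5768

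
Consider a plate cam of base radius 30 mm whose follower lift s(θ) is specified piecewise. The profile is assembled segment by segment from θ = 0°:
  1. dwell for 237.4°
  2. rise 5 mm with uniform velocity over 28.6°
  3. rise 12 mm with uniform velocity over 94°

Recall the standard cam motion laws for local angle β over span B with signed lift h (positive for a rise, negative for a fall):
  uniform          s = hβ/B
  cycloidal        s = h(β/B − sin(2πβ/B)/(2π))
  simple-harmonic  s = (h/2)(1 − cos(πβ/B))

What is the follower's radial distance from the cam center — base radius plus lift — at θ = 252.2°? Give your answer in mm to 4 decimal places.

seg 1 [0°–237.4°] dwell: s stays 0.0000
seg 2 [237.4°–266°] uniform, h=5: θ=252.2° here. β=14.8, B=28.6. 5·14.8/28.6 = 2.5874 → s = 2.5874
radial distance = base radius + s = 30 + 2.5874 = 32.5874

32.5874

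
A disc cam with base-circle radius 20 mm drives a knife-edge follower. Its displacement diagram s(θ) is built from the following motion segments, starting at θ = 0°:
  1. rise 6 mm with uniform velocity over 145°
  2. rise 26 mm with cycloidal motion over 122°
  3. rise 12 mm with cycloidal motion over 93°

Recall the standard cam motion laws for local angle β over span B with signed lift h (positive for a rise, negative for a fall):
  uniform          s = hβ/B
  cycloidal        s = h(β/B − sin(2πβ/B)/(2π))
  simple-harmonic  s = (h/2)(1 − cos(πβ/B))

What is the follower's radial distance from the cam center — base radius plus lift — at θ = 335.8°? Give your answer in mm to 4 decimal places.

seg 1 [0°–145°] uniform, h=6: full span → s += 6 → s = 6.0000
seg 2 [145°–267°] cycloidal, h=26: full span → s += 26 → s = 32.0000
seg 3 [267°–360°] cycloidal, h=12: θ=335.8° here. β=68.8, B=93. 12·(0.7398 − sin(2π·0.7398)/(2π)) = 10.7833 → s = 42.7833
radial distance = base radius + s = 20 + 42.7833 = 62.7833

62.7833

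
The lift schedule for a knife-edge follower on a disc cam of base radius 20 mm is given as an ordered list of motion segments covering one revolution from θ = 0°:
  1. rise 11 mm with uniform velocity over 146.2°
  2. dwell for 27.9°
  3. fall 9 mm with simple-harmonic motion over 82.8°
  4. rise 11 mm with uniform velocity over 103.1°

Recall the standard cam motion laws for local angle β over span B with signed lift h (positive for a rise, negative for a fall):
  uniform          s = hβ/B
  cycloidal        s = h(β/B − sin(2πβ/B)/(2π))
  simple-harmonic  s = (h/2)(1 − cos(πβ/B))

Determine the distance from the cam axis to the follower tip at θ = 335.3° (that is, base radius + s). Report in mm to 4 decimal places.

seg 1 [0°–146.2°] uniform, h=11: full span → s += 11 → s = 11.0000
seg 2 [146.2°–174.1°] dwell: s stays 11.0000
seg 3 [174.1°–256.9°] simple-harmonic, h=-9: full span → s += -9 → s = 2.0000
seg 4 [256.9°–360°] uniform, h=11: θ=335.3° here. β=78.4, B=103.1. 11·78.4/103.1 = 8.3647 → s = 10.3647
radial distance = base radius + s = 20 + 10.3647 = 30.3647

30.3647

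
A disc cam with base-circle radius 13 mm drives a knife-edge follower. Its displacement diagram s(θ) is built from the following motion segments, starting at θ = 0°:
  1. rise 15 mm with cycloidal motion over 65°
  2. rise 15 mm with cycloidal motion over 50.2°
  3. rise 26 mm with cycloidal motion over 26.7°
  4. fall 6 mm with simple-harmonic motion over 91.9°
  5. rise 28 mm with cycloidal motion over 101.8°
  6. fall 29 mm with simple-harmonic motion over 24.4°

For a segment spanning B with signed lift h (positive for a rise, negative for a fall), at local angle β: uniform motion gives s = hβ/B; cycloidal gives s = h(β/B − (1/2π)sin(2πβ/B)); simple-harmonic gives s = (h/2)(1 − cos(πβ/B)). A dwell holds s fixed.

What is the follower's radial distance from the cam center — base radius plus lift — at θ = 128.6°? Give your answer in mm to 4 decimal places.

seg 1 [0°–65°] cycloidal, h=15: full span → s += 15 → s = 15.0000
seg 2 [65°–115.2°] cycloidal, h=15: full span → s += 15 → s = 30.0000
seg 3 [115.2°–141.9°] cycloidal, h=26: θ=128.6° here. β=13.4, B=26.7. 26·(0.5019 − sin(2π·0.5019)/(2π)) = 13.0974 → s = 43.0974
radial distance = base radius + s = 13 + 43.0974 = 56.0974

56.0974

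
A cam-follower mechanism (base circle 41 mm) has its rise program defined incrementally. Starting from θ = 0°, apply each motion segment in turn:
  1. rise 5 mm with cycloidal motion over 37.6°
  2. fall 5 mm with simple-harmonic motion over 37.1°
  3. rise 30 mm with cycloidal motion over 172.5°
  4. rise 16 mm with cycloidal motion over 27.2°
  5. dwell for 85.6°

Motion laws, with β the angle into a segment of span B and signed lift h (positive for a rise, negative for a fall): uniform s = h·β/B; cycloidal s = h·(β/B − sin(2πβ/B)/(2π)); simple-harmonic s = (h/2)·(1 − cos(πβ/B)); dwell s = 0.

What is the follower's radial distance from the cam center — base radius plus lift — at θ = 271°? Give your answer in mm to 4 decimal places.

seg 1 [0°–37.6°] cycloidal, h=5: full span → s += 5 → s = 5.0000
seg 2 [37.6°–74.7°] simple-harmonic, h=-5: full span → s += -5 → s = 0.0000
seg 3 [74.7°–247.2°] cycloidal, h=30: full span → s += 30 → s = 30.0000
seg 4 [247.2°–274.4°] cycloidal, h=16: θ=271° here. β=23.8, B=27.2. 16·(0.8750 − sin(2π·0.8750)/(2π)) = 15.8006 → s = 45.8006
radial distance = base radius + s = 41 + 45.8006 = 86.8006

86.8006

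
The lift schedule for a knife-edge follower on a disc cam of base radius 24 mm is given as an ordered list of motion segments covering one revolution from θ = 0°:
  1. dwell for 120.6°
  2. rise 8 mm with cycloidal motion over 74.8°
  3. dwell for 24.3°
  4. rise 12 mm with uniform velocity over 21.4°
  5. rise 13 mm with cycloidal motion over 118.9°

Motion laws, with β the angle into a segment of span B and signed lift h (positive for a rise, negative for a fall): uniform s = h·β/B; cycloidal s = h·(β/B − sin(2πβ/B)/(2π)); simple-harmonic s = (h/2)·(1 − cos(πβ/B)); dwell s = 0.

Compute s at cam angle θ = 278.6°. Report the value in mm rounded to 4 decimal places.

seg 1 [0°–120.6°] dwell: s stays 0.0000
seg 2 [120.6°–195.4°] cycloidal, h=8: full span → s += 8 → s = 8.0000
seg 3 [195.4°–219.7°] dwell: s stays 8.0000
seg 4 [219.7°–241.1°] uniform, h=12: full span → s += 12 → s = 20.0000
seg 5 [241.1°–360°] cycloidal, h=13: θ=278.6° here. β=37.5, B=118.9. 13·(0.3154 − sin(2π·0.3154)/(2π)) = 2.2033 → s = 22.2033

22.2033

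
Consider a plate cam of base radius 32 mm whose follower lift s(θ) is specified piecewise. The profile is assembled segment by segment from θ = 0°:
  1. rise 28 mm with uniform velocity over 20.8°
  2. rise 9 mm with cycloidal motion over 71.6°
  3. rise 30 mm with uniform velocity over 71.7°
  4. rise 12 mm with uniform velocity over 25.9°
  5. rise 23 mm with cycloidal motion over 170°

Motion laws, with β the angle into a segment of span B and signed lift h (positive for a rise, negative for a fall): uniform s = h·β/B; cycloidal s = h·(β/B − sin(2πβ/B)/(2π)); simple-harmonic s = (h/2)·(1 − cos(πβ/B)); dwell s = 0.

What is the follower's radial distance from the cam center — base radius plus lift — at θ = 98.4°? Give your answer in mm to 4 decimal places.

seg 1 [0°–20.8°] uniform, h=28: full span → s += 28 → s = 28.0000
seg 2 [20.8°–92.4°] cycloidal, h=9: full span → s += 9 → s = 37.0000
seg 3 [92.4°–164.1°] uniform, h=30: θ=98.4° here. β=6, B=71.7. 30·6/71.7 = 2.5105 → s = 39.5105
radial distance = base radius + s = 32 + 39.5105 = 71.5105

71.5105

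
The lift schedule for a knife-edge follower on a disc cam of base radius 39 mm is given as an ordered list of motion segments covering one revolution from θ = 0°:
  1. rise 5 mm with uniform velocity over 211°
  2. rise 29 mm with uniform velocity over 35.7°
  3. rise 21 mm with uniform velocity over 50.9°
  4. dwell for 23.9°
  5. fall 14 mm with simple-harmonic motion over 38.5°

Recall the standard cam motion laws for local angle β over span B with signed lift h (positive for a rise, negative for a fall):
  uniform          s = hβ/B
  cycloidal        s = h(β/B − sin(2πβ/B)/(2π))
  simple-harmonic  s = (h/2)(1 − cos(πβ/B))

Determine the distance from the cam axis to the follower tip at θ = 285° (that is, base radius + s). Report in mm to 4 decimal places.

seg 1 [0°–211°] uniform, h=5: full span → s += 5 → s = 5.0000
seg 2 [211°–246.7°] uniform, h=29: full span → s += 29 → s = 34.0000
seg 3 [246.7°–297.6°] uniform, h=21: θ=285° here. β=38.3, B=50.9. 21·38.3/50.9 = 15.8016 → s = 49.8016
radial distance = base radius + s = 39 + 49.8016 = 88.8016

88.8016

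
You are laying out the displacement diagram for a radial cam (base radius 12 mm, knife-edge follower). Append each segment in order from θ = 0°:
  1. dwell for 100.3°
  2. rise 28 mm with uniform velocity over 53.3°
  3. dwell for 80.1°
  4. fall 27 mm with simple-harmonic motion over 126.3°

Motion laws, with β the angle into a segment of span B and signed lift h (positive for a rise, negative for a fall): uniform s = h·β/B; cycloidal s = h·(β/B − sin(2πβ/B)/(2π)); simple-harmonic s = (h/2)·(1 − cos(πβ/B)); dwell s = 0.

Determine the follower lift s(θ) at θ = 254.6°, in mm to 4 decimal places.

seg 1 [0°–100.3°] dwell: s stays 0.0000
seg 2 [100.3°–153.6°] uniform, h=28: full span → s += 28 → s = 28.0000
seg 3 [153.6°–233.7°] dwell: s stays 28.0000
seg 4 [233.7°–360°] simple-harmonic, h=-27: θ=254.6° here. β=20.9, B=126.3. -27/2·(1 − cos(π·0.1655)) = -1.7836 → s = 26.2164

26.2164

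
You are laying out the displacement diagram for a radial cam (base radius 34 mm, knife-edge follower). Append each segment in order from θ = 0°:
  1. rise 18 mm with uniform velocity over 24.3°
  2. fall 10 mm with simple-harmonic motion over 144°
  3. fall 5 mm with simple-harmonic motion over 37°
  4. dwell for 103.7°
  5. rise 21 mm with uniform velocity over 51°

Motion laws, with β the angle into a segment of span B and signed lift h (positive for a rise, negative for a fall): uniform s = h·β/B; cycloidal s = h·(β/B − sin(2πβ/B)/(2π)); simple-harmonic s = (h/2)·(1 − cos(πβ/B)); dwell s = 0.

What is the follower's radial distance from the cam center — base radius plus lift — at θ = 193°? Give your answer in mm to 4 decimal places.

seg 1 [0°–24.3°] uniform, h=18: full span → s += 18 → s = 18.0000
seg 2 [24.3°–168.3°] simple-harmonic, h=-10: full span → s += -10 → s = 8.0000
seg 3 [168.3°–205.3°] simple-harmonic, h=-5: θ=193° here. β=24.7, B=37. -5/2·(1 − cos(π·0.6676)) = -3.7561 → s = 4.2439
radial distance = base radius + s = 34 + 4.2439 = 38.2439

38.2439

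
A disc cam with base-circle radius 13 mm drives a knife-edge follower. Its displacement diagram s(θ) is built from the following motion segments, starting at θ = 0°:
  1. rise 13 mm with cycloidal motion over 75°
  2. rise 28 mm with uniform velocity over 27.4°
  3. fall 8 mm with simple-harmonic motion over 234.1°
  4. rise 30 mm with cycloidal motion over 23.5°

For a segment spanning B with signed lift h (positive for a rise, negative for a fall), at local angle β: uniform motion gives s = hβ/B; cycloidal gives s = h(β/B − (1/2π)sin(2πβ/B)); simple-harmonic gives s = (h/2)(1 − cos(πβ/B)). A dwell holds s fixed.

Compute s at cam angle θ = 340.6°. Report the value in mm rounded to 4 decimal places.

seg 1 [0°–75°] cycloidal, h=13: full span → s += 13 → s = 13.0000
seg 2 [75°–102.4°] uniform, h=28: full span → s += 28 → s = 41.0000
seg 3 [102.4°–336.5°] simple-harmonic, h=-8: full span → s += -8 → s = 33.0000
seg 4 [336.5°–360°] cycloidal, h=30: θ=340.6° here. β=4.1, B=23.5. 30·(0.1745 − sin(2π·0.1745)/(2π)) = 0.9871 → s = 33.9871

33.9871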